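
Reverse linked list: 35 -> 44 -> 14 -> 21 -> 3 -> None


Step 1: curr=35, set curr.next=prev(None) | reversed so far: 35
Step 2: curr=44, set curr.next=prev(35) | reversed so far: 44 -> 35
Step 3: curr=14, set curr.next=prev(44) | reversed so far: 14 -> 44 -> 35
Step 4: curr=21, set curr.next=prev(14) | reversed so far: 21 -> 14 -> 44 -> 35
Step 5: curr=3, set curr.next=prev(21) | reversed so far: 3 -> 21 -> 14 -> 44 -> 35

3 -> 21 -> 14 -> 44 -> 35 -> None


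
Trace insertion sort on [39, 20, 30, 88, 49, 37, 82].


Initial: [39, 20, 30, 88, 49, 37, 82]
Insert 20: [20, 39, 30, 88, 49, 37, 82]
Insert 30: [20, 30, 39, 88, 49, 37, 82]
Insert 88: [20, 30, 39, 88, 49, 37, 82]
Insert 49: [20, 30, 39, 49, 88, 37, 82]
Insert 37: [20, 30, 37, 39, 49, 88, 82]
Insert 82: [20, 30, 37, 39, 49, 82, 88]

Sorted: [20, 30, 37, 39, 49, 82, 88]


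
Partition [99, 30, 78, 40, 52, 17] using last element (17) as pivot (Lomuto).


Pivot: 17
Place pivot at 0: [17, 30, 78, 40, 52, 99]

Partitioned: [17, 30, 78, 40, 52, 99]


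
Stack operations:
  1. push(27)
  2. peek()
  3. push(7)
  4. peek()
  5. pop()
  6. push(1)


push(27) -> [27]
peek()->27
push(7) -> [27, 7]
peek()->7
pop()->7, [27]
push(1) -> [27, 1]

Final stack: [27, 1]


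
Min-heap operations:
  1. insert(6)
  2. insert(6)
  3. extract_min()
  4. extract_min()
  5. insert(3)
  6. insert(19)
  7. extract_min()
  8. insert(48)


insert(6) -> [6]
insert(6) -> [6, 6]
extract_min()->6, [6]
extract_min()->6, []
insert(3) -> [3]
insert(19) -> [3, 19]
extract_min()->3, [19]
insert(48) -> [19, 48]

Final heap: [19, 48]


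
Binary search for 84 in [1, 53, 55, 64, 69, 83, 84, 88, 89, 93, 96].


Step 1: lo=0, hi=10, mid=5, val=83
Step 2: lo=6, hi=10, mid=8, val=89
Step 3: lo=6, hi=7, mid=6, val=84

Found at index 6


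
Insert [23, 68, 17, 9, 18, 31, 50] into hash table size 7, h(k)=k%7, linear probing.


Insert 23: h=2 -> slot 2
Insert 68: h=5 -> slot 5
Insert 17: h=3 -> slot 3
Insert 9: h=2, 2 probes -> slot 4
Insert 18: h=4, 2 probes -> slot 6
Insert 31: h=3, 4 probes -> slot 0
Insert 50: h=1 -> slot 1

Table: [31, 50, 23, 17, 9, 68, 18]


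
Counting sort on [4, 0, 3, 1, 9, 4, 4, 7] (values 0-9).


Input: [4, 0, 3, 1, 9, 4, 4, 7]
Counts: [1, 1, 0, 1, 3, 0, 0, 1, 0, 1]

Sorted: [0, 1, 3, 4, 4, 4, 7, 9]


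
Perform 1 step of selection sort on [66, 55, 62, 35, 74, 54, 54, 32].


Initial: [66, 55, 62, 35, 74, 54, 54, 32]
Step 1: min=32 at 7
  Swap: [32, 55, 62, 35, 74, 54, 54, 66]

After 1 step: [32, 55, 62, 35, 74, 54, 54, 66]


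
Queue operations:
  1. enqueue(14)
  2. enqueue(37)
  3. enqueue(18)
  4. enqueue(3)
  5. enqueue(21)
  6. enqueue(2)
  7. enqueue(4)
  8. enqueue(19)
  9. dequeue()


enqueue(14) -> [14]
enqueue(37) -> [14, 37]
enqueue(18) -> [14, 37, 18]
enqueue(3) -> [14, 37, 18, 3]
enqueue(21) -> [14, 37, 18, 3, 21]
enqueue(2) -> [14, 37, 18, 3, 21, 2]
enqueue(4) -> [14, 37, 18, 3, 21, 2, 4]
enqueue(19) -> [14, 37, 18, 3, 21, 2, 4, 19]
dequeue()->14, [37, 18, 3, 21, 2, 4, 19]

Final queue: [37, 18, 3, 21, 2, 4, 19]


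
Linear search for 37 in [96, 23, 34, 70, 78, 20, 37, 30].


i=0: 96!=37
i=1: 23!=37
i=2: 34!=37
i=3: 70!=37
i=4: 78!=37
i=5: 20!=37
i=6: 37==37 found!

Found at 6, 7 comps


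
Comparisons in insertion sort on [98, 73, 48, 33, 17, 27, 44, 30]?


Algorithm: insertion sort
Input: [98, 73, 48, 33, 17, 27, 44, 30]
Sorted: [17, 27, 30, 33, 44, 48, 73, 98]

25


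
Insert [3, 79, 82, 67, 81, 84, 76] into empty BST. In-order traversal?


Insert 3: root
Insert 79: R from 3
Insert 82: R from 3 -> R from 79
Insert 67: R from 3 -> L from 79
Insert 81: R from 3 -> R from 79 -> L from 82
Insert 84: R from 3 -> R from 79 -> R from 82
Insert 76: R from 3 -> L from 79 -> R from 67

In-order: [3, 67, 76, 79, 81, 82, 84]


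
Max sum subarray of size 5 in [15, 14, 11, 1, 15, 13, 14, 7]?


[0:5]: 56
[1:6]: 54
[2:7]: 54
[3:8]: 50

Max: 56 at [0:5]


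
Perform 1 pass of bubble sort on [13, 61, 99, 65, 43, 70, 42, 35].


Initial: [13, 61, 99, 65, 43, 70, 42, 35]
Pass 1: [13, 61, 65, 43, 70, 42, 35, 99] (5 swaps)

After 1 pass: [13, 61, 65, 43, 70, 42, 35, 99]


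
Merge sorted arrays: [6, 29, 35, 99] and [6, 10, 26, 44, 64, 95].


Take 6 from A
Take 6 from B
Take 10 from B
Take 26 from B
Take 29 from A
Take 35 from A
Take 44 from B
Take 64 from B
Take 95 from B

Merged: [6, 6, 10, 26, 29, 35, 44, 64, 95, 99]


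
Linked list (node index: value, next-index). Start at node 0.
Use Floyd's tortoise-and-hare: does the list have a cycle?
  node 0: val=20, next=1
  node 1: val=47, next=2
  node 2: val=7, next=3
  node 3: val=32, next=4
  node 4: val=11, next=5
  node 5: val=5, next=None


Floyd's tortoise (slow, +1) and hare (fast, +2):
  init: slow=0, fast=0
  step 1: slow=1, fast=2
  step 2: slow=2, fast=4
  step 3: fast 4->5->None, no cycle

Cycle: no


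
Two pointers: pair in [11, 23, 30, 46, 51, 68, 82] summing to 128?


lo=0(11)+hi=6(82)=93
lo=1(23)+hi=6(82)=105
lo=2(30)+hi=6(82)=112
lo=3(46)+hi=6(82)=128

Yes: 46+82=128


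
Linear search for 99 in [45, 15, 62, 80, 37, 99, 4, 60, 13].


i=0: 45!=99
i=1: 15!=99
i=2: 62!=99
i=3: 80!=99
i=4: 37!=99
i=5: 99==99 found!

Found at 5, 6 comps


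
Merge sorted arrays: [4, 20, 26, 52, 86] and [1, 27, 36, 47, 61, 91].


Take 1 from B
Take 4 from A
Take 20 from A
Take 26 from A
Take 27 from B
Take 36 from B
Take 47 from B
Take 52 from A
Take 61 from B
Take 86 from A

Merged: [1, 4, 20, 26, 27, 36, 47, 52, 61, 86, 91]


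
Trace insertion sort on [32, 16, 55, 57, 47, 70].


Initial: [32, 16, 55, 57, 47, 70]
Insert 16: [16, 32, 55, 57, 47, 70]
Insert 55: [16, 32, 55, 57, 47, 70]
Insert 57: [16, 32, 55, 57, 47, 70]
Insert 47: [16, 32, 47, 55, 57, 70]
Insert 70: [16, 32, 47, 55, 57, 70]

Sorted: [16, 32, 47, 55, 57, 70]


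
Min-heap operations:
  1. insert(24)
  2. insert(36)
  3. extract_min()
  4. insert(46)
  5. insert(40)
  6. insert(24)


insert(24) -> [24]
insert(36) -> [24, 36]
extract_min()->24, [36]
insert(46) -> [36, 46]
insert(40) -> [36, 46, 40]
insert(24) -> [24, 36, 40, 46]

Final heap: [24, 36, 40, 46]


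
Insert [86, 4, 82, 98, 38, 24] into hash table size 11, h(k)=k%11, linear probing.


Insert 86: h=9 -> slot 9
Insert 4: h=4 -> slot 4
Insert 82: h=5 -> slot 5
Insert 98: h=10 -> slot 10
Insert 38: h=5, 1 probes -> slot 6
Insert 24: h=2 -> slot 2

Table: [None, None, 24, None, 4, 82, 38, None, None, 86, 98]


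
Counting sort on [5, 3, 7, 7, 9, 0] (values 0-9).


Input: [5, 3, 7, 7, 9, 0]
Counts: [1, 0, 0, 1, 0, 1, 0, 2, 0, 1]

Sorted: [0, 3, 5, 7, 7, 9]


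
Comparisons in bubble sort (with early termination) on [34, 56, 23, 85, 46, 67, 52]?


Algorithm: bubble sort (with early termination)
Input: [34, 56, 23, 85, 46, 67, 52]
Sorted: [23, 34, 46, 52, 56, 67, 85]

18


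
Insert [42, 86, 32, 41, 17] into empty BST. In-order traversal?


Insert 42: root
Insert 86: R from 42
Insert 32: L from 42
Insert 41: L from 42 -> R from 32
Insert 17: L from 42 -> L from 32

In-order: [17, 32, 41, 42, 86]


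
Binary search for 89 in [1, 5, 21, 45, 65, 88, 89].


Step 1: lo=0, hi=6, mid=3, val=45
Step 2: lo=4, hi=6, mid=5, val=88
Step 3: lo=6, hi=6, mid=6, val=89

Found at index 6


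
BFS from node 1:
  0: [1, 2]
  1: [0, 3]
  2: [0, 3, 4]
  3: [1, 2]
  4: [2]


Visit 1, enqueue [0, 3]
Visit 0, enqueue [2]
Visit 3, enqueue []
Visit 2, enqueue [4]
Visit 4, enqueue []

BFS order: [1, 0, 3, 2, 4]


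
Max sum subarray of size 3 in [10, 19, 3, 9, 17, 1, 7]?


[0:3]: 32
[1:4]: 31
[2:5]: 29
[3:6]: 27
[4:7]: 25

Max: 32 at [0:3]


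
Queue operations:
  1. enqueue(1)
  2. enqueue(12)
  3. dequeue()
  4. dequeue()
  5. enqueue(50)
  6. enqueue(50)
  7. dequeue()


enqueue(1) -> [1]
enqueue(12) -> [1, 12]
dequeue()->1, [12]
dequeue()->12, []
enqueue(50) -> [50]
enqueue(50) -> [50, 50]
dequeue()->50, [50]

Final queue: [50]


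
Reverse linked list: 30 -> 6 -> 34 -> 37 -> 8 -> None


Step 1: curr=30, set curr.next=prev(None) | reversed so far: 30
Step 2: curr=6, set curr.next=prev(30) | reversed so far: 6 -> 30
Step 3: curr=34, set curr.next=prev(6) | reversed so far: 34 -> 6 -> 30
Step 4: curr=37, set curr.next=prev(34) | reversed so far: 37 -> 34 -> 6 -> 30
Step 5: curr=8, set curr.next=prev(37) | reversed so far: 8 -> 37 -> 34 -> 6 -> 30

8 -> 37 -> 34 -> 6 -> 30 -> None


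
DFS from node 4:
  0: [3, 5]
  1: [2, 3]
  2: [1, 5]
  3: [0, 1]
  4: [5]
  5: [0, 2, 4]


Visit 4, push [5]
Visit 5, push [2, 0]
Visit 0, push [3]
Visit 3, push [1]
Visit 1, push [2]
Visit 2, push []

DFS order: [4, 5, 0, 3, 1, 2]


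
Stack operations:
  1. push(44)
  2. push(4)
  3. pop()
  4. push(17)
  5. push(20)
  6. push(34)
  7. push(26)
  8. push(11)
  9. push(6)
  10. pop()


push(44) -> [44]
push(4) -> [44, 4]
pop()->4, [44]
push(17) -> [44, 17]
push(20) -> [44, 17, 20]
push(34) -> [44, 17, 20, 34]
push(26) -> [44, 17, 20, 34, 26]
push(11) -> [44, 17, 20, 34, 26, 11]
push(6) -> [44, 17, 20, 34, 26, 11, 6]
pop()->6, [44, 17, 20, 34, 26, 11]

Final stack: [44, 17, 20, 34, 26, 11]


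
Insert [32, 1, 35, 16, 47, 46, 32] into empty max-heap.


Insert 32: [32]
Insert 1: [32, 1]
Insert 35: [35, 1, 32]
Insert 16: [35, 16, 32, 1]
Insert 47: [47, 35, 32, 1, 16]
Insert 46: [47, 35, 46, 1, 16, 32]
Insert 32: [47, 35, 46, 1, 16, 32, 32]

Final heap: [47, 35, 46, 1, 16, 32, 32]


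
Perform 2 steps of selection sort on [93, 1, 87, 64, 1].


Initial: [93, 1, 87, 64, 1]
Step 1: min=1 at 1
  Swap: [1, 93, 87, 64, 1]
Step 2: min=1 at 4
  Swap: [1, 1, 87, 64, 93]

After 2 steps: [1, 1, 87, 64, 93]


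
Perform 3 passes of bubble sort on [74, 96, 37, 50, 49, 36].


Initial: [74, 96, 37, 50, 49, 36]
Pass 1: [74, 37, 50, 49, 36, 96] (4 swaps)
Pass 2: [37, 50, 49, 36, 74, 96] (4 swaps)
Pass 3: [37, 49, 36, 50, 74, 96] (2 swaps)

After 3 passes: [37, 49, 36, 50, 74, 96]


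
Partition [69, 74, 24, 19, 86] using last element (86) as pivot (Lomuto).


Pivot: 86
  69 <= 86: advance i (no swap)
  74 <= 86: advance i (no swap)
  24 <= 86: advance i (no swap)
  19 <= 86: advance i (no swap)
Place pivot at 4: [69, 74, 24, 19, 86]

Partitioned: [69, 74, 24, 19, 86]


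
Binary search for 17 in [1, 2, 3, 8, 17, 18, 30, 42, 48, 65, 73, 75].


Step 1: lo=0, hi=11, mid=5, val=18
Step 2: lo=0, hi=4, mid=2, val=3
Step 3: lo=3, hi=4, mid=3, val=8
Step 4: lo=4, hi=4, mid=4, val=17

Found at index 4


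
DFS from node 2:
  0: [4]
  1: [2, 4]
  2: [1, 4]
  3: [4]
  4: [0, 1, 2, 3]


Visit 2, push [4, 1]
Visit 1, push [4]
Visit 4, push [3, 0]
Visit 0, push []
Visit 3, push []

DFS order: [2, 1, 4, 0, 3]


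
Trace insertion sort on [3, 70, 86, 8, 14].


Initial: [3, 70, 86, 8, 14]
Insert 70: [3, 70, 86, 8, 14]
Insert 86: [3, 70, 86, 8, 14]
Insert 8: [3, 8, 70, 86, 14]
Insert 14: [3, 8, 14, 70, 86]

Sorted: [3, 8, 14, 70, 86]


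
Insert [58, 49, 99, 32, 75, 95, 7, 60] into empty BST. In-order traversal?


Insert 58: root
Insert 49: L from 58
Insert 99: R from 58
Insert 32: L from 58 -> L from 49
Insert 75: R from 58 -> L from 99
Insert 95: R from 58 -> L from 99 -> R from 75
Insert 7: L from 58 -> L from 49 -> L from 32
Insert 60: R from 58 -> L from 99 -> L from 75

In-order: [7, 32, 49, 58, 60, 75, 95, 99]


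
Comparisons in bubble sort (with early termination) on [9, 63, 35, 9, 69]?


Algorithm: bubble sort (with early termination)
Input: [9, 63, 35, 9, 69]
Sorted: [9, 9, 35, 63, 69]

9


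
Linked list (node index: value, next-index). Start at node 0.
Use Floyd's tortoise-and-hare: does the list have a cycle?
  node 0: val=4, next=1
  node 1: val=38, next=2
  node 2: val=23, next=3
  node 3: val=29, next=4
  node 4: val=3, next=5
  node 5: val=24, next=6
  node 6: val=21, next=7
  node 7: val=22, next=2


Floyd's tortoise (slow, +1) and hare (fast, +2):
  init: slow=0, fast=0
  step 1: slow=1, fast=2
  step 2: slow=2, fast=4
  step 3: slow=3, fast=6
  step 4: slow=4, fast=2
  step 5: slow=5, fast=4
  step 6: slow=6, fast=6
  slow == fast at node 6: cycle detected

Cycle: yes


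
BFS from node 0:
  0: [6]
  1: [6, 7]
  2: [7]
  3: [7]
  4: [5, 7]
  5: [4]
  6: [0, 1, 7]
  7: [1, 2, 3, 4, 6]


Visit 0, enqueue [6]
Visit 6, enqueue [1, 7]
Visit 1, enqueue []
Visit 7, enqueue [2, 3, 4]
Visit 2, enqueue []
Visit 3, enqueue []
Visit 4, enqueue [5]
Visit 5, enqueue []

BFS order: [0, 6, 1, 7, 2, 3, 4, 5]


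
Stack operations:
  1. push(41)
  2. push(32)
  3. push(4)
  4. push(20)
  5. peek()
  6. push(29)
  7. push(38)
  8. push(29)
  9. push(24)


push(41) -> [41]
push(32) -> [41, 32]
push(4) -> [41, 32, 4]
push(20) -> [41, 32, 4, 20]
peek()->20
push(29) -> [41, 32, 4, 20, 29]
push(38) -> [41, 32, 4, 20, 29, 38]
push(29) -> [41, 32, 4, 20, 29, 38, 29]
push(24) -> [41, 32, 4, 20, 29, 38, 29, 24]

Final stack: [41, 32, 4, 20, 29, 38, 29, 24]


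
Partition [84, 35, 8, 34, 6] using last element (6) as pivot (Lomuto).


Pivot: 6
Place pivot at 0: [6, 35, 8, 34, 84]

Partitioned: [6, 35, 8, 34, 84]


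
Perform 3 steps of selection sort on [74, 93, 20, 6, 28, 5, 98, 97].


Initial: [74, 93, 20, 6, 28, 5, 98, 97]
Step 1: min=5 at 5
  Swap: [5, 93, 20, 6, 28, 74, 98, 97]
Step 2: min=6 at 3
  Swap: [5, 6, 20, 93, 28, 74, 98, 97]
Step 3: min=20 at 2
  Swap: [5, 6, 20, 93, 28, 74, 98, 97]

After 3 steps: [5, 6, 20, 93, 28, 74, 98, 97]


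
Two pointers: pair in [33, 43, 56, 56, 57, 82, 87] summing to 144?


lo=0(33)+hi=6(87)=120
lo=1(43)+hi=6(87)=130
lo=2(56)+hi=6(87)=143
lo=3(56)+hi=6(87)=143
lo=4(57)+hi=6(87)=144

Yes: 57+87=144


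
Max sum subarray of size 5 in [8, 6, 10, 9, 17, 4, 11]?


[0:5]: 50
[1:6]: 46
[2:7]: 51

Max: 51 at [2:7]


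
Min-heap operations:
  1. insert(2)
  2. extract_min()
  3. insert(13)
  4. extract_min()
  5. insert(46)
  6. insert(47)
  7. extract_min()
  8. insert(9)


insert(2) -> [2]
extract_min()->2, []
insert(13) -> [13]
extract_min()->13, []
insert(46) -> [46]
insert(47) -> [46, 47]
extract_min()->46, [47]
insert(9) -> [9, 47]

Final heap: [9, 47]


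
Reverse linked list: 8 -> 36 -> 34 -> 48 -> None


Step 1: curr=8, set curr.next=prev(None) | reversed so far: 8
Step 2: curr=36, set curr.next=prev(8) | reversed so far: 36 -> 8
Step 3: curr=34, set curr.next=prev(36) | reversed so far: 34 -> 36 -> 8
Step 4: curr=48, set curr.next=prev(34) | reversed so far: 48 -> 34 -> 36 -> 8

48 -> 34 -> 36 -> 8 -> None


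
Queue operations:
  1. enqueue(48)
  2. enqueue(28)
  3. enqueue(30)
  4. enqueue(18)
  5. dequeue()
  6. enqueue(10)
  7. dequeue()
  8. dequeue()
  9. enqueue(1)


enqueue(48) -> [48]
enqueue(28) -> [48, 28]
enqueue(30) -> [48, 28, 30]
enqueue(18) -> [48, 28, 30, 18]
dequeue()->48, [28, 30, 18]
enqueue(10) -> [28, 30, 18, 10]
dequeue()->28, [30, 18, 10]
dequeue()->30, [18, 10]
enqueue(1) -> [18, 10, 1]

Final queue: [18, 10, 1]


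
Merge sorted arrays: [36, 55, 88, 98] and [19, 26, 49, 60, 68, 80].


Take 19 from B
Take 26 from B
Take 36 from A
Take 49 from B
Take 55 from A
Take 60 from B
Take 68 from B
Take 80 from B

Merged: [19, 26, 36, 49, 55, 60, 68, 80, 88, 98]


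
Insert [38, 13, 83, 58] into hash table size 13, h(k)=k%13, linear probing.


Insert 38: h=12 -> slot 12
Insert 13: h=0 -> slot 0
Insert 83: h=5 -> slot 5
Insert 58: h=6 -> slot 6

Table: [13, None, None, None, None, 83, 58, None, None, None, None, None, 38]


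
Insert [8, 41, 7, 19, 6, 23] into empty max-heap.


Insert 8: [8]
Insert 41: [41, 8]
Insert 7: [41, 8, 7]
Insert 19: [41, 19, 7, 8]
Insert 6: [41, 19, 7, 8, 6]
Insert 23: [41, 19, 23, 8, 6, 7]

Final heap: [41, 19, 23, 8, 6, 7]


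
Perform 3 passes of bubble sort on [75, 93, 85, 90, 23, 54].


Initial: [75, 93, 85, 90, 23, 54]
Pass 1: [75, 85, 90, 23, 54, 93] (4 swaps)
Pass 2: [75, 85, 23, 54, 90, 93] (2 swaps)
Pass 3: [75, 23, 54, 85, 90, 93] (2 swaps)

After 3 passes: [75, 23, 54, 85, 90, 93]


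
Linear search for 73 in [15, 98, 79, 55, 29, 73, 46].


i=0: 15!=73
i=1: 98!=73
i=2: 79!=73
i=3: 55!=73
i=4: 29!=73
i=5: 73==73 found!

Found at 5, 6 comps


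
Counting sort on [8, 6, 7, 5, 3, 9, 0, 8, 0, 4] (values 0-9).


Input: [8, 6, 7, 5, 3, 9, 0, 8, 0, 4]
Counts: [2, 0, 0, 1, 1, 1, 1, 1, 2, 1]

Sorted: [0, 0, 3, 4, 5, 6, 7, 8, 8, 9]


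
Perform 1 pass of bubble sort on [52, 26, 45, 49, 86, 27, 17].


Initial: [52, 26, 45, 49, 86, 27, 17]
Pass 1: [26, 45, 49, 52, 27, 17, 86] (5 swaps)

After 1 pass: [26, 45, 49, 52, 27, 17, 86]


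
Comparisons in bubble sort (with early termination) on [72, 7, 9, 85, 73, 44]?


Algorithm: bubble sort (with early termination)
Input: [72, 7, 9, 85, 73, 44]
Sorted: [7, 9, 44, 72, 73, 85]

14


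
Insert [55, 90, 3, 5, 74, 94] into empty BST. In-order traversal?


Insert 55: root
Insert 90: R from 55
Insert 3: L from 55
Insert 5: L from 55 -> R from 3
Insert 74: R from 55 -> L from 90
Insert 94: R from 55 -> R from 90

In-order: [3, 5, 55, 74, 90, 94]


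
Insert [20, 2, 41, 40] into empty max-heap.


Insert 20: [20]
Insert 2: [20, 2]
Insert 41: [41, 2, 20]
Insert 40: [41, 40, 20, 2]

Final heap: [41, 40, 20, 2]


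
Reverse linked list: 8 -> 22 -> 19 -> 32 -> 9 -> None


Step 1: curr=8, set curr.next=prev(None) | reversed so far: 8
Step 2: curr=22, set curr.next=prev(8) | reversed so far: 22 -> 8
Step 3: curr=19, set curr.next=prev(22) | reversed so far: 19 -> 22 -> 8
Step 4: curr=32, set curr.next=prev(19) | reversed so far: 32 -> 19 -> 22 -> 8
Step 5: curr=9, set curr.next=prev(32) | reversed so far: 9 -> 32 -> 19 -> 22 -> 8

9 -> 32 -> 19 -> 22 -> 8 -> None


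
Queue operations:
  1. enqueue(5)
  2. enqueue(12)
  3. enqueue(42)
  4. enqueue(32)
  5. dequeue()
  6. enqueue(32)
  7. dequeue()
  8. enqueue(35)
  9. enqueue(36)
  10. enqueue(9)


enqueue(5) -> [5]
enqueue(12) -> [5, 12]
enqueue(42) -> [5, 12, 42]
enqueue(32) -> [5, 12, 42, 32]
dequeue()->5, [12, 42, 32]
enqueue(32) -> [12, 42, 32, 32]
dequeue()->12, [42, 32, 32]
enqueue(35) -> [42, 32, 32, 35]
enqueue(36) -> [42, 32, 32, 35, 36]
enqueue(9) -> [42, 32, 32, 35, 36, 9]

Final queue: [42, 32, 32, 35, 36, 9]


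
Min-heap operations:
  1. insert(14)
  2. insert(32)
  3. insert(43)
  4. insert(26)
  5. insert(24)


insert(14) -> [14]
insert(32) -> [14, 32]
insert(43) -> [14, 32, 43]
insert(26) -> [14, 26, 43, 32]
insert(24) -> [14, 24, 43, 32, 26]

Final heap: [14, 24, 43, 32, 26]


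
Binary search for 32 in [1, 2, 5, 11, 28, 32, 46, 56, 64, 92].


Step 1: lo=0, hi=9, mid=4, val=28
Step 2: lo=5, hi=9, mid=7, val=56
Step 3: lo=5, hi=6, mid=5, val=32

Found at index 5


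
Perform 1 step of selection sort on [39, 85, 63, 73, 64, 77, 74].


Initial: [39, 85, 63, 73, 64, 77, 74]
Step 1: min=39 at 0
  Swap: [39, 85, 63, 73, 64, 77, 74]

After 1 step: [39, 85, 63, 73, 64, 77, 74]


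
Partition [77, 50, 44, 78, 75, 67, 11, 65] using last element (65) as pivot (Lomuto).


Pivot: 65
  50 <= 65: swap -> [50, 77, 44, 78, 75, 67, 11, 65]
  44 <= 65: swap -> [50, 44, 77, 78, 75, 67, 11, 65]
  11 <= 65: swap -> [50, 44, 11, 78, 75, 67, 77, 65]
Place pivot at 3: [50, 44, 11, 65, 75, 67, 77, 78]

Partitioned: [50, 44, 11, 65, 75, 67, 77, 78]


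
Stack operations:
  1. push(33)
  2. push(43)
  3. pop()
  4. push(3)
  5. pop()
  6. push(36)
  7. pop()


push(33) -> [33]
push(43) -> [33, 43]
pop()->43, [33]
push(3) -> [33, 3]
pop()->3, [33]
push(36) -> [33, 36]
pop()->36, [33]

Final stack: [33]


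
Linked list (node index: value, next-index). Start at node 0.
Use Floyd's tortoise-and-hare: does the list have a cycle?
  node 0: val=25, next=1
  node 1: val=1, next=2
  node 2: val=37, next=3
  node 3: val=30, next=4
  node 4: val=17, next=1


Floyd's tortoise (slow, +1) and hare (fast, +2):
  init: slow=0, fast=0
  step 1: slow=1, fast=2
  step 2: slow=2, fast=4
  step 3: slow=3, fast=2
  step 4: slow=4, fast=4
  slow == fast at node 4: cycle detected

Cycle: yes


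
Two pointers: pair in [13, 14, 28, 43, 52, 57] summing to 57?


lo=0(13)+hi=5(57)=70
lo=0(13)+hi=4(52)=65
lo=0(13)+hi=3(43)=56
lo=1(14)+hi=3(43)=57

Yes: 14+43=57


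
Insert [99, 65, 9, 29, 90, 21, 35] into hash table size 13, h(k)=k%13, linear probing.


Insert 99: h=8 -> slot 8
Insert 65: h=0 -> slot 0
Insert 9: h=9 -> slot 9
Insert 29: h=3 -> slot 3
Insert 90: h=12 -> slot 12
Insert 21: h=8, 2 probes -> slot 10
Insert 35: h=9, 2 probes -> slot 11

Table: [65, None, None, 29, None, None, None, None, 99, 9, 21, 35, 90]


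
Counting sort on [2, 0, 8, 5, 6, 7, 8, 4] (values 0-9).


Input: [2, 0, 8, 5, 6, 7, 8, 4]
Counts: [1, 0, 1, 0, 1, 1, 1, 1, 2, 0]

Sorted: [0, 2, 4, 5, 6, 7, 8, 8]


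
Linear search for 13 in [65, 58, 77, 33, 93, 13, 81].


i=0: 65!=13
i=1: 58!=13
i=2: 77!=13
i=3: 33!=13
i=4: 93!=13
i=5: 13==13 found!

Found at 5, 6 comps


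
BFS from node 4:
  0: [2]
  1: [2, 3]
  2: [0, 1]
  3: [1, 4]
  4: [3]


Visit 4, enqueue [3]
Visit 3, enqueue [1]
Visit 1, enqueue [2]
Visit 2, enqueue [0]
Visit 0, enqueue []

BFS order: [4, 3, 1, 2, 0]


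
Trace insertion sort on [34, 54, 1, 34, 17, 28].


Initial: [34, 54, 1, 34, 17, 28]
Insert 54: [34, 54, 1, 34, 17, 28]
Insert 1: [1, 34, 54, 34, 17, 28]
Insert 34: [1, 34, 34, 54, 17, 28]
Insert 17: [1, 17, 34, 34, 54, 28]
Insert 28: [1, 17, 28, 34, 34, 54]

Sorted: [1, 17, 28, 34, 34, 54]


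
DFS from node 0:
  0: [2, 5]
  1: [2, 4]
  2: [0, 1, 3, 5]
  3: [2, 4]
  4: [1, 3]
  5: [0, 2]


Visit 0, push [5, 2]
Visit 2, push [5, 3, 1]
Visit 1, push [4]
Visit 4, push [3]
Visit 3, push []
Visit 5, push []

DFS order: [0, 2, 1, 4, 3, 5]


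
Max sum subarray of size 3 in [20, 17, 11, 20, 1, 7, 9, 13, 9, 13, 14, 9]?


[0:3]: 48
[1:4]: 48
[2:5]: 32
[3:6]: 28
[4:7]: 17
[5:8]: 29
[6:9]: 31
[7:10]: 35
[8:11]: 36
[9:12]: 36

Max: 48 at [0:3]


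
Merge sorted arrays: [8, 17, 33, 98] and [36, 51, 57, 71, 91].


Take 8 from A
Take 17 from A
Take 33 from A
Take 36 from B
Take 51 from B
Take 57 from B
Take 71 from B
Take 91 from B

Merged: [8, 17, 33, 36, 51, 57, 71, 91, 98]


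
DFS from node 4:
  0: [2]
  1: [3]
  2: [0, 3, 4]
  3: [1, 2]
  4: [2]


Visit 4, push [2]
Visit 2, push [3, 0]
Visit 0, push []
Visit 3, push [1]
Visit 1, push []

DFS order: [4, 2, 0, 3, 1]


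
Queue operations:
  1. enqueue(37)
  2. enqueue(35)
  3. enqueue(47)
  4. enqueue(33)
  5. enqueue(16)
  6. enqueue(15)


enqueue(37) -> [37]
enqueue(35) -> [37, 35]
enqueue(47) -> [37, 35, 47]
enqueue(33) -> [37, 35, 47, 33]
enqueue(16) -> [37, 35, 47, 33, 16]
enqueue(15) -> [37, 35, 47, 33, 16, 15]

Final queue: [37, 35, 47, 33, 16, 15]


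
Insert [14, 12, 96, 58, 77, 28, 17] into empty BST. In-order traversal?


Insert 14: root
Insert 12: L from 14
Insert 96: R from 14
Insert 58: R from 14 -> L from 96
Insert 77: R from 14 -> L from 96 -> R from 58
Insert 28: R from 14 -> L from 96 -> L from 58
Insert 17: R from 14 -> L from 96 -> L from 58 -> L from 28

In-order: [12, 14, 17, 28, 58, 77, 96]


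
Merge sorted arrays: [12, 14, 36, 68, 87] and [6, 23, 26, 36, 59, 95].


Take 6 from B
Take 12 from A
Take 14 from A
Take 23 from B
Take 26 from B
Take 36 from A
Take 36 from B
Take 59 from B
Take 68 from A
Take 87 from A

Merged: [6, 12, 14, 23, 26, 36, 36, 59, 68, 87, 95]


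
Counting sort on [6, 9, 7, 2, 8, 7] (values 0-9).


Input: [6, 9, 7, 2, 8, 7]
Counts: [0, 0, 1, 0, 0, 0, 1, 2, 1, 1]

Sorted: [2, 6, 7, 7, 8, 9]


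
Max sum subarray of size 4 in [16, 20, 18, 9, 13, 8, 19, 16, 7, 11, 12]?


[0:4]: 63
[1:5]: 60
[2:6]: 48
[3:7]: 49
[4:8]: 56
[5:9]: 50
[6:10]: 53
[7:11]: 46

Max: 63 at [0:4]


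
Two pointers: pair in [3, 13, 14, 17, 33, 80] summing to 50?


lo=0(3)+hi=5(80)=83
lo=0(3)+hi=4(33)=36
lo=1(13)+hi=4(33)=46
lo=2(14)+hi=4(33)=47
lo=3(17)+hi=4(33)=50

Yes: 17+33=50


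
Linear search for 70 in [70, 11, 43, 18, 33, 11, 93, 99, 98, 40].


i=0: 70==70 found!

Found at 0, 1 comps


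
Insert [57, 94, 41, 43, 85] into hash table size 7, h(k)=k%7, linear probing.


Insert 57: h=1 -> slot 1
Insert 94: h=3 -> slot 3
Insert 41: h=6 -> slot 6
Insert 43: h=1, 1 probes -> slot 2
Insert 85: h=1, 3 probes -> slot 4

Table: [None, 57, 43, 94, 85, None, 41]


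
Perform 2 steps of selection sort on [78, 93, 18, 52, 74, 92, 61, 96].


Initial: [78, 93, 18, 52, 74, 92, 61, 96]
Step 1: min=18 at 2
  Swap: [18, 93, 78, 52, 74, 92, 61, 96]
Step 2: min=52 at 3
  Swap: [18, 52, 78, 93, 74, 92, 61, 96]

After 2 steps: [18, 52, 78, 93, 74, 92, 61, 96]


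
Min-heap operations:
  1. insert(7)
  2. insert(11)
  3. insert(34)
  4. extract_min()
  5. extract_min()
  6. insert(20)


insert(7) -> [7]
insert(11) -> [7, 11]
insert(34) -> [7, 11, 34]
extract_min()->7, [11, 34]
extract_min()->11, [34]
insert(20) -> [20, 34]

Final heap: [20, 34]


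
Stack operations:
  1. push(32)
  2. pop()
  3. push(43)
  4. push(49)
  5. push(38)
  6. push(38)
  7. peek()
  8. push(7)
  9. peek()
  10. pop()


push(32) -> [32]
pop()->32, []
push(43) -> [43]
push(49) -> [43, 49]
push(38) -> [43, 49, 38]
push(38) -> [43, 49, 38, 38]
peek()->38
push(7) -> [43, 49, 38, 38, 7]
peek()->7
pop()->7, [43, 49, 38, 38]

Final stack: [43, 49, 38, 38]


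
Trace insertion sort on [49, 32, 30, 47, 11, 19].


Initial: [49, 32, 30, 47, 11, 19]
Insert 32: [32, 49, 30, 47, 11, 19]
Insert 30: [30, 32, 49, 47, 11, 19]
Insert 47: [30, 32, 47, 49, 11, 19]
Insert 11: [11, 30, 32, 47, 49, 19]
Insert 19: [11, 19, 30, 32, 47, 49]

Sorted: [11, 19, 30, 32, 47, 49]


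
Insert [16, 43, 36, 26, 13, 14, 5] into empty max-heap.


Insert 16: [16]
Insert 43: [43, 16]
Insert 36: [43, 16, 36]
Insert 26: [43, 26, 36, 16]
Insert 13: [43, 26, 36, 16, 13]
Insert 14: [43, 26, 36, 16, 13, 14]
Insert 5: [43, 26, 36, 16, 13, 14, 5]

Final heap: [43, 26, 36, 16, 13, 14, 5]


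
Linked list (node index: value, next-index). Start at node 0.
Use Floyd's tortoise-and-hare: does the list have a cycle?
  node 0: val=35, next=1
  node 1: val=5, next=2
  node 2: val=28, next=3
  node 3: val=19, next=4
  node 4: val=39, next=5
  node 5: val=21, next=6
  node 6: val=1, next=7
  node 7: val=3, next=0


Floyd's tortoise (slow, +1) and hare (fast, +2):
  init: slow=0, fast=0
  step 1: slow=1, fast=2
  step 2: slow=2, fast=4
  step 3: slow=3, fast=6
  step 4: slow=4, fast=0
  step 5: slow=5, fast=2
  step 6: slow=6, fast=4
  step 7: slow=7, fast=6
  step 8: slow=0, fast=0
  slow == fast at node 0: cycle detected

Cycle: yes


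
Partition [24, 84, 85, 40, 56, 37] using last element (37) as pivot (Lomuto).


Pivot: 37
  24 <= 37: advance i (no swap)
Place pivot at 1: [24, 37, 85, 40, 56, 84]

Partitioned: [24, 37, 85, 40, 56, 84]


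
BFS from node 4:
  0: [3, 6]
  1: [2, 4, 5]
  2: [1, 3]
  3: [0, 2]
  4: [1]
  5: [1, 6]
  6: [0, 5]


Visit 4, enqueue [1]
Visit 1, enqueue [2, 5]
Visit 2, enqueue [3]
Visit 5, enqueue [6]
Visit 3, enqueue [0]
Visit 6, enqueue []
Visit 0, enqueue []

BFS order: [4, 1, 2, 5, 3, 6, 0]


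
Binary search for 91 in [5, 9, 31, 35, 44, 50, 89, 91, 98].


Step 1: lo=0, hi=8, mid=4, val=44
Step 2: lo=5, hi=8, mid=6, val=89
Step 3: lo=7, hi=8, mid=7, val=91

Found at index 7


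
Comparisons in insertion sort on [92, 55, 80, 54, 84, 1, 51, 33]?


Algorithm: insertion sort
Input: [92, 55, 80, 54, 84, 1, 51, 33]
Sorted: [1, 33, 51, 54, 55, 80, 84, 92]

26


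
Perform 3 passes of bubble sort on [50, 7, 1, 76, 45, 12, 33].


Initial: [50, 7, 1, 76, 45, 12, 33]
Pass 1: [7, 1, 50, 45, 12, 33, 76] (5 swaps)
Pass 2: [1, 7, 45, 12, 33, 50, 76] (4 swaps)
Pass 3: [1, 7, 12, 33, 45, 50, 76] (2 swaps)

After 3 passes: [1, 7, 12, 33, 45, 50, 76]


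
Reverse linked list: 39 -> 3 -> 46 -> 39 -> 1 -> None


Step 1: curr=39, set curr.next=prev(None) | reversed so far: 39
Step 2: curr=3, set curr.next=prev(39) | reversed so far: 3 -> 39
Step 3: curr=46, set curr.next=prev(3) | reversed so far: 46 -> 3 -> 39
Step 4: curr=39, set curr.next=prev(46) | reversed so far: 39 -> 46 -> 3 -> 39
Step 5: curr=1, set curr.next=prev(39) | reversed so far: 1 -> 39 -> 46 -> 3 -> 39

1 -> 39 -> 46 -> 3 -> 39 -> None


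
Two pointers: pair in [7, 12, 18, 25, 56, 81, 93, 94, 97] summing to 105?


lo=0(7)+hi=8(97)=104
lo=1(12)+hi=8(97)=109
lo=1(12)+hi=7(94)=106
lo=1(12)+hi=6(93)=105

Yes: 12+93=105


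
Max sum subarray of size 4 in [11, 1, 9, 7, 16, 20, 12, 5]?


[0:4]: 28
[1:5]: 33
[2:6]: 52
[3:7]: 55
[4:8]: 53

Max: 55 at [3:7]


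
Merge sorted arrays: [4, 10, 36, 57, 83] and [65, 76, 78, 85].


Take 4 from A
Take 10 from A
Take 36 from A
Take 57 from A
Take 65 from B
Take 76 from B
Take 78 from B
Take 83 from A

Merged: [4, 10, 36, 57, 65, 76, 78, 83, 85]


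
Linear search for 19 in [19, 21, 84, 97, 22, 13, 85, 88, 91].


i=0: 19==19 found!

Found at 0, 1 comps


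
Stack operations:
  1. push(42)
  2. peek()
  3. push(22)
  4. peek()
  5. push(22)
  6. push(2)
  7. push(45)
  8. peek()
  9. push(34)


push(42) -> [42]
peek()->42
push(22) -> [42, 22]
peek()->22
push(22) -> [42, 22, 22]
push(2) -> [42, 22, 22, 2]
push(45) -> [42, 22, 22, 2, 45]
peek()->45
push(34) -> [42, 22, 22, 2, 45, 34]

Final stack: [42, 22, 22, 2, 45, 34]


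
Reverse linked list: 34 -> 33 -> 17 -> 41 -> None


Step 1: curr=34, set curr.next=prev(None) | reversed so far: 34
Step 2: curr=33, set curr.next=prev(34) | reversed so far: 33 -> 34
Step 3: curr=17, set curr.next=prev(33) | reversed so far: 17 -> 33 -> 34
Step 4: curr=41, set curr.next=prev(17) | reversed so far: 41 -> 17 -> 33 -> 34

41 -> 17 -> 33 -> 34 -> None


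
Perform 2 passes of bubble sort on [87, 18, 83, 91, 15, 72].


Initial: [87, 18, 83, 91, 15, 72]
Pass 1: [18, 83, 87, 15, 72, 91] (4 swaps)
Pass 2: [18, 83, 15, 72, 87, 91] (2 swaps)

After 2 passes: [18, 83, 15, 72, 87, 91]


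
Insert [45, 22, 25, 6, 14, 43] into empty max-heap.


Insert 45: [45]
Insert 22: [45, 22]
Insert 25: [45, 22, 25]
Insert 6: [45, 22, 25, 6]
Insert 14: [45, 22, 25, 6, 14]
Insert 43: [45, 22, 43, 6, 14, 25]

Final heap: [45, 22, 43, 6, 14, 25]


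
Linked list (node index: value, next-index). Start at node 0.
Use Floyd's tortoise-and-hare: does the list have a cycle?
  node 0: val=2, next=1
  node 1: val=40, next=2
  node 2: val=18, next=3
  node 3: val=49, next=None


Floyd's tortoise (slow, +1) and hare (fast, +2):
  init: slow=0, fast=0
  step 1: slow=1, fast=2
  step 2: fast 2->3->None, no cycle

Cycle: no


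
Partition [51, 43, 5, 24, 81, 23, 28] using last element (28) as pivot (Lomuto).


Pivot: 28
  5 <= 28: swap -> [5, 43, 51, 24, 81, 23, 28]
  24 <= 28: swap -> [5, 24, 51, 43, 81, 23, 28]
  23 <= 28: swap -> [5, 24, 23, 43, 81, 51, 28]
Place pivot at 3: [5, 24, 23, 28, 81, 51, 43]

Partitioned: [5, 24, 23, 28, 81, 51, 43]


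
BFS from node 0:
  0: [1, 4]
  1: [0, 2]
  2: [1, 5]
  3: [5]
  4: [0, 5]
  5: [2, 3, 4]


Visit 0, enqueue [1, 4]
Visit 1, enqueue [2]
Visit 4, enqueue [5]
Visit 2, enqueue []
Visit 5, enqueue [3]
Visit 3, enqueue []

BFS order: [0, 1, 4, 2, 5, 3]


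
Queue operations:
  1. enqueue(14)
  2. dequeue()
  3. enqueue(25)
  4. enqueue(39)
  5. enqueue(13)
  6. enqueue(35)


enqueue(14) -> [14]
dequeue()->14, []
enqueue(25) -> [25]
enqueue(39) -> [25, 39]
enqueue(13) -> [25, 39, 13]
enqueue(35) -> [25, 39, 13, 35]

Final queue: [25, 39, 13, 35]


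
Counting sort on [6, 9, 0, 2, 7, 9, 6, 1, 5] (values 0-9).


Input: [6, 9, 0, 2, 7, 9, 6, 1, 5]
Counts: [1, 1, 1, 0, 0, 1, 2, 1, 0, 2]

Sorted: [0, 1, 2, 5, 6, 6, 7, 9, 9]


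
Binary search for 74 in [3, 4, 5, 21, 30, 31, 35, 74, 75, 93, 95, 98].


Step 1: lo=0, hi=11, mid=5, val=31
Step 2: lo=6, hi=11, mid=8, val=75
Step 3: lo=6, hi=7, mid=6, val=35
Step 4: lo=7, hi=7, mid=7, val=74

Found at index 7


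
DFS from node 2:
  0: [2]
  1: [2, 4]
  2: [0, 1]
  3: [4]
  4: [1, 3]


Visit 2, push [1, 0]
Visit 0, push []
Visit 1, push [4]
Visit 4, push [3]
Visit 3, push []

DFS order: [2, 0, 1, 4, 3]


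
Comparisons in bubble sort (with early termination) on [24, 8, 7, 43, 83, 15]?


Algorithm: bubble sort (with early termination)
Input: [24, 8, 7, 43, 83, 15]
Sorted: [7, 8, 15, 24, 43, 83]

14


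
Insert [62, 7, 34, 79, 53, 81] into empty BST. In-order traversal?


Insert 62: root
Insert 7: L from 62
Insert 34: L from 62 -> R from 7
Insert 79: R from 62
Insert 53: L from 62 -> R from 7 -> R from 34
Insert 81: R from 62 -> R from 79

In-order: [7, 34, 53, 62, 79, 81]


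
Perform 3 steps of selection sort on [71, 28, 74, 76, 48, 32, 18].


Initial: [71, 28, 74, 76, 48, 32, 18]
Step 1: min=18 at 6
  Swap: [18, 28, 74, 76, 48, 32, 71]
Step 2: min=28 at 1
  Swap: [18, 28, 74, 76, 48, 32, 71]
Step 3: min=32 at 5
  Swap: [18, 28, 32, 76, 48, 74, 71]

After 3 steps: [18, 28, 32, 76, 48, 74, 71]


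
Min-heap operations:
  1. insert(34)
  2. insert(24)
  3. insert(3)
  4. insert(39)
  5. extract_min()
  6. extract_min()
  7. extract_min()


insert(34) -> [34]
insert(24) -> [24, 34]
insert(3) -> [3, 34, 24]
insert(39) -> [3, 34, 24, 39]
extract_min()->3, [24, 34, 39]
extract_min()->24, [34, 39]
extract_min()->34, [39]

Final heap: [39]


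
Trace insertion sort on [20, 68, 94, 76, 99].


Initial: [20, 68, 94, 76, 99]
Insert 68: [20, 68, 94, 76, 99]
Insert 94: [20, 68, 94, 76, 99]
Insert 76: [20, 68, 76, 94, 99]
Insert 99: [20, 68, 76, 94, 99]

Sorted: [20, 68, 76, 94, 99]


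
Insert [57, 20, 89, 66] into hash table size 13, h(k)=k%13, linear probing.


Insert 57: h=5 -> slot 5
Insert 20: h=7 -> slot 7
Insert 89: h=11 -> slot 11
Insert 66: h=1 -> slot 1

Table: [None, 66, None, None, None, 57, None, 20, None, None, None, 89, None]


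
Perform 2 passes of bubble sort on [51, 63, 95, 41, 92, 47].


Initial: [51, 63, 95, 41, 92, 47]
Pass 1: [51, 63, 41, 92, 47, 95] (3 swaps)
Pass 2: [51, 41, 63, 47, 92, 95] (2 swaps)

After 2 passes: [51, 41, 63, 47, 92, 95]


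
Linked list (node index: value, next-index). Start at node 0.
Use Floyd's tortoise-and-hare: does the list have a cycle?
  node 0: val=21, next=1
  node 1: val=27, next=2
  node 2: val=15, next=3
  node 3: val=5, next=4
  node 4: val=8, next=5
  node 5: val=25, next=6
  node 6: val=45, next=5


Floyd's tortoise (slow, +1) and hare (fast, +2):
  init: slow=0, fast=0
  step 1: slow=1, fast=2
  step 2: slow=2, fast=4
  step 3: slow=3, fast=6
  step 4: slow=4, fast=6
  step 5: slow=5, fast=6
  step 6: slow=6, fast=6
  slow == fast at node 6: cycle detected

Cycle: yes


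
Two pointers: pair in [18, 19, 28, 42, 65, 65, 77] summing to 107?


lo=0(18)+hi=6(77)=95
lo=1(19)+hi=6(77)=96
lo=2(28)+hi=6(77)=105
lo=3(42)+hi=6(77)=119
lo=3(42)+hi=5(65)=107

Yes: 42+65=107


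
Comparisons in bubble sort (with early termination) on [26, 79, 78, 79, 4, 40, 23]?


Algorithm: bubble sort (with early termination)
Input: [26, 79, 78, 79, 4, 40, 23]
Sorted: [4, 23, 26, 40, 78, 79, 79]

21


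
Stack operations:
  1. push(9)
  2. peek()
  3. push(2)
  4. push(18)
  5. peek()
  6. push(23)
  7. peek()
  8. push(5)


push(9) -> [9]
peek()->9
push(2) -> [9, 2]
push(18) -> [9, 2, 18]
peek()->18
push(23) -> [9, 2, 18, 23]
peek()->23
push(5) -> [9, 2, 18, 23, 5]

Final stack: [9, 2, 18, 23, 5]


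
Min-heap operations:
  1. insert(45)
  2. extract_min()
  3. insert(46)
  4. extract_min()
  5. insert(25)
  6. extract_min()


insert(45) -> [45]
extract_min()->45, []
insert(46) -> [46]
extract_min()->46, []
insert(25) -> [25]
extract_min()->25, []

Final heap: []


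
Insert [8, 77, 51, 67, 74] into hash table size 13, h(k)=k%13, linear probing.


Insert 8: h=8 -> slot 8
Insert 77: h=12 -> slot 12
Insert 51: h=12, 1 probes -> slot 0
Insert 67: h=2 -> slot 2
Insert 74: h=9 -> slot 9

Table: [51, None, 67, None, None, None, None, None, 8, 74, None, None, 77]


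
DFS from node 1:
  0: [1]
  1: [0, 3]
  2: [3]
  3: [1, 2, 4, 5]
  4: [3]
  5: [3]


Visit 1, push [3, 0]
Visit 0, push []
Visit 3, push [5, 4, 2]
Visit 2, push []
Visit 4, push []
Visit 5, push []

DFS order: [1, 0, 3, 2, 4, 5]


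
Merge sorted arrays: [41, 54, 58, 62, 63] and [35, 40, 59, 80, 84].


Take 35 from B
Take 40 from B
Take 41 from A
Take 54 from A
Take 58 from A
Take 59 from B
Take 62 from A
Take 63 from A

Merged: [35, 40, 41, 54, 58, 59, 62, 63, 80, 84]


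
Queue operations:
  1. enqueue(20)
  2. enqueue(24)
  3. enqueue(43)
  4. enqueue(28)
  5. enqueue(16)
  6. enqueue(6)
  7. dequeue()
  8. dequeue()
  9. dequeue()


enqueue(20) -> [20]
enqueue(24) -> [20, 24]
enqueue(43) -> [20, 24, 43]
enqueue(28) -> [20, 24, 43, 28]
enqueue(16) -> [20, 24, 43, 28, 16]
enqueue(6) -> [20, 24, 43, 28, 16, 6]
dequeue()->20, [24, 43, 28, 16, 6]
dequeue()->24, [43, 28, 16, 6]
dequeue()->43, [28, 16, 6]

Final queue: [28, 16, 6]


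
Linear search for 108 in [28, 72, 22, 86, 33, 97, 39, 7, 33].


i=0: 28!=108
i=1: 72!=108
i=2: 22!=108
i=3: 86!=108
i=4: 33!=108
i=5: 97!=108
i=6: 39!=108
i=7: 7!=108
i=8: 33!=108

Not found, 9 comps


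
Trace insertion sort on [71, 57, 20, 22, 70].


Initial: [71, 57, 20, 22, 70]
Insert 57: [57, 71, 20, 22, 70]
Insert 20: [20, 57, 71, 22, 70]
Insert 22: [20, 22, 57, 71, 70]
Insert 70: [20, 22, 57, 70, 71]

Sorted: [20, 22, 57, 70, 71]


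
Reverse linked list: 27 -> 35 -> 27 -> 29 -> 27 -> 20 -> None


Step 1: curr=27, set curr.next=prev(None) | reversed so far: 27
Step 2: curr=35, set curr.next=prev(27) | reversed so far: 35 -> 27
Step 3: curr=27, set curr.next=prev(35) | reversed so far: 27 -> 35 -> 27
Step 4: curr=29, set curr.next=prev(27) | reversed so far: 29 -> 27 -> 35 -> 27
Step 5: curr=27, set curr.next=prev(29) | reversed so far: 27 -> 29 -> 27 -> 35 -> 27
Step 6: curr=20, set curr.next=prev(27) | reversed so far: 20 -> 27 -> 29 -> 27 -> 35 -> 27

20 -> 27 -> 29 -> 27 -> 35 -> 27 -> None


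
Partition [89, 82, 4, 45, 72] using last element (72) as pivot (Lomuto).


Pivot: 72
  4 <= 72: swap -> [4, 82, 89, 45, 72]
  45 <= 72: swap -> [4, 45, 89, 82, 72]
Place pivot at 2: [4, 45, 72, 82, 89]

Partitioned: [4, 45, 72, 82, 89]


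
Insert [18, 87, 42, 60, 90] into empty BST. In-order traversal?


Insert 18: root
Insert 87: R from 18
Insert 42: R from 18 -> L from 87
Insert 60: R from 18 -> L from 87 -> R from 42
Insert 90: R from 18 -> R from 87

In-order: [18, 42, 60, 87, 90]


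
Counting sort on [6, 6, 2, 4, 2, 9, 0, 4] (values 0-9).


Input: [6, 6, 2, 4, 2, 9, 0, 4]
Counts: [1, 0, 2, 0, 2, 0, 2, 0, 0, 1]

Sorted: [0, 2, 2, 4, 4, 6, 6, 9]


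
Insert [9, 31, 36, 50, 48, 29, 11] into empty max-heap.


Insert 9: [9]
Insert 31: [31, 9]
Insert 36: [36, 9, 31]
Insert 50: [50, 36, 31, 9]
Insert 48: [50, 48, 31, 9, 36]
Insert 29: [50, 48, 31, 9, 36, 29]
Insert 11: [50, 48, 31, 9, 36, 29, 11]

Final heap: [50, 48, 31, 9, 36, 29, 11]


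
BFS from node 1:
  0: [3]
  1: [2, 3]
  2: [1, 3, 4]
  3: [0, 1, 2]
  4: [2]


Visit 1, enqueue [2, 3]
Visit 2, enqueue [4]
Visit 3, enqueue [0]
Visit 4, enqueue []
Visit 0, enqueue []

BFS order: [1, 2, 3, 4, 0]


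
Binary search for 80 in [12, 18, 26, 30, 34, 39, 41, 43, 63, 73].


Step 1: lo=0, hi=9, mid=4, val=34
Step 2: lo=5, hi=9, mid=7, val=43
Step 3: lo=8, hi=9, mid=8, val=63
Step 4: lo=9, hi=9, mid=9, val=73

Not found


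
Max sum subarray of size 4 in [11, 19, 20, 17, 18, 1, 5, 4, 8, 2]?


[0:4]: 67
[1:5]: 74
[2:6]: 56
[3:7]: 41
[4:8]: 28
[5:9]: 18
[6:10]: 19

Max: 74 at [1:5]


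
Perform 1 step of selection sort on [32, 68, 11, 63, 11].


Initial: [32, 68, 11, 63, 11]
Step 1: min=11 at 2
  Swap: [11, 68, 32, 63, 11]

After 1 step: [11, 68, 32, 63, 11]


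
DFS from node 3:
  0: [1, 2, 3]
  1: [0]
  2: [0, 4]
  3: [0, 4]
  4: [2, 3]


Visit 3, push [4, 0]
Visit 0, push [2, 1]
Visit 1, push []
Visit 2, push [4]
Visit 4, push []

DFS order: [3, 0, 1, 2, 4]


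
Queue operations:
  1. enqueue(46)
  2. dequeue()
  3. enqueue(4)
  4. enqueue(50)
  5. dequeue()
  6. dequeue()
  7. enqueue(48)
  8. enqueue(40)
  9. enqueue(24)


enqueue(46) -> [46]
dequeue()->46, []
enqueue(4) -> [4]
enqueue(50) -> [4, 50]
dequeue()->4, [50]
dequeue()->50, []
enqueue(48) -> [48]
enqueue(40) -> [48, 40]
enqueue(24) -> [48, 40, 24]

Final queue: [48, 40, 24]
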